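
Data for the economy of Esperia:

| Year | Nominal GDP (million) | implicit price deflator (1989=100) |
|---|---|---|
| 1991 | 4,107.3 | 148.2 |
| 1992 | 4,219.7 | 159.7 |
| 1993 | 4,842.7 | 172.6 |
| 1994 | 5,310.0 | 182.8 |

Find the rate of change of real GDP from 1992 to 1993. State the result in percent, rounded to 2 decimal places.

6.19%

Real GDP 1992 = 4219.7/1.597 = 2642.27.
Real GDP 1993 = 4842.7/1.726 = 2805.74.
Change = 2805.74/2642.27 − 1 = 0.0619.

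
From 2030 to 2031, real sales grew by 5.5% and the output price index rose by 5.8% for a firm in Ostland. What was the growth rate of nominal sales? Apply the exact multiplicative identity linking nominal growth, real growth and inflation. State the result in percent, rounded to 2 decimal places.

11.62%

(1 + g_nom) = (1 + g_real)(1 + π) = 1.0550 × 1.0580 = 1.11619.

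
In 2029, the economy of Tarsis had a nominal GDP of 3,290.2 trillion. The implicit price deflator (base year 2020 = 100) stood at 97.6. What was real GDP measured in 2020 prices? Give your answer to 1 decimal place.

3,371.1 trillion

Real GDP = Nominal / (implicit price deflator/100) = 3290.2 / 0.976 = 3371.11.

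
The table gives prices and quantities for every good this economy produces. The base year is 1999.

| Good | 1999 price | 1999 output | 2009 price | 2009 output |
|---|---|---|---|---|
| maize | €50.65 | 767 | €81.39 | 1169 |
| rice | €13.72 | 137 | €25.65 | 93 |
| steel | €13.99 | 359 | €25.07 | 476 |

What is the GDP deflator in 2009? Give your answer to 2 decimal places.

Nominal GDP 2009 = 81.39·1169 + 25.65·93 + 25.07·476 = 109463.68.
Real GDP 2009 (at 1999 prices) = 50.65·1169 + 13.72·93 + 13.99·476 = 67145.05.
Deflator = Nominal/Real × 100 = 109463.68/67145.05 × 100 = 163.026.

163.03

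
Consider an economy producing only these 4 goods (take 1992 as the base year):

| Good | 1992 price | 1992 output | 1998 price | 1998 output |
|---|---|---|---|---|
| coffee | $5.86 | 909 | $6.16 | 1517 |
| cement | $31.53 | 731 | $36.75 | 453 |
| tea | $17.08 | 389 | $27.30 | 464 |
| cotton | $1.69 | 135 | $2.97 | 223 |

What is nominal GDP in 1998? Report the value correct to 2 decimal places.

Nominal GDP 1998 = Σ (p_1998 × q_1998) = 6.16·1517 + 36.75·453 + 27.30·464 + 2.97·223 = 39321.98.

$39321.98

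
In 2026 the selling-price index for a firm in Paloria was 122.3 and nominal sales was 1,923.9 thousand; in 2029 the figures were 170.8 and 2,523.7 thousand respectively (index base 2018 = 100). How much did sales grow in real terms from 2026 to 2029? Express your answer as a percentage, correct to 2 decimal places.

-6.07%

Real sales 2026 = 1923.9 / 1.223 = 1573.10.
Real sales 2029 = 2523.7 / 1.708 = 1477.58.
Real growth = 1477.58 / 1573.10 − 1 = -0.0607.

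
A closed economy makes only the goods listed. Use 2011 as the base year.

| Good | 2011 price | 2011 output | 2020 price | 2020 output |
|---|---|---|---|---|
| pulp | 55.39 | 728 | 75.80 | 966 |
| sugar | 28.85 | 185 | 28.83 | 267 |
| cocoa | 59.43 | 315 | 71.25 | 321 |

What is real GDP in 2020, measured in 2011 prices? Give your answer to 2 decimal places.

Real GDP 2020 = Σ (p_2011 × q_2020) = 55.39·966 + 28.85·267 + 59.43·321 = 80286.72.

80286.72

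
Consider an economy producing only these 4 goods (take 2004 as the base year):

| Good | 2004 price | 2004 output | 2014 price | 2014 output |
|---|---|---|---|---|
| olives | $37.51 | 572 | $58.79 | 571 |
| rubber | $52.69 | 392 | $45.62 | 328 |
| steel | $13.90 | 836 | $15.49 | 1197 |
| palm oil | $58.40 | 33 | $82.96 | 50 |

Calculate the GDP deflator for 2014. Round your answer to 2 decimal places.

122.25

Nominal GDP 2014 = 58.79·571 + 45.62·328 + 15.49·1197 + 82.96·50 = 71221.98.
Real GDP 2014 (at 2004 prices) = 37.51·571 + 52.69·328 + 13.90·1197 + 58.40·50 = 58258.83.
Deflator = Nominal/Real × 100 = 71221.98/58258.83 × 100 = 122.251.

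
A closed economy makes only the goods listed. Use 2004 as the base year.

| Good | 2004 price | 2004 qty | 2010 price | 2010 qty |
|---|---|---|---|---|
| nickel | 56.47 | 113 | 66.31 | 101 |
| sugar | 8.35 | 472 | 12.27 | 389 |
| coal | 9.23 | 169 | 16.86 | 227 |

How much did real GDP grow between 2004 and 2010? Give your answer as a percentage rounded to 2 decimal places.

Real GDP 2004 = Nominal GDP 2004 = 56.47·113 + 8.35·472 + 9.23·169 = 11882.18.
Real GDP 2010 (at 2004 prices) = 56.47·101 + 8.35·389 + 9.23·227 = 11046.83.
Real growth = 11046.83/11882.18 − 1 = -0.0703.

-7.03%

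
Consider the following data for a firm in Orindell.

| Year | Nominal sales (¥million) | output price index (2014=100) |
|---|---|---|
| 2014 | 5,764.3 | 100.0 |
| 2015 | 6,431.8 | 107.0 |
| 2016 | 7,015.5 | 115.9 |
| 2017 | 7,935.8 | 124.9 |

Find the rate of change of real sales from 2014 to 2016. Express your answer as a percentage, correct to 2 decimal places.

5.01%

Real sales 2014 = 5764.3/1.000 = 5764.30.
Real sales 2016 = 7015.5/1.159 = 6053.06.
Change = 6053.06/5764.30 − 1 = 0.0501.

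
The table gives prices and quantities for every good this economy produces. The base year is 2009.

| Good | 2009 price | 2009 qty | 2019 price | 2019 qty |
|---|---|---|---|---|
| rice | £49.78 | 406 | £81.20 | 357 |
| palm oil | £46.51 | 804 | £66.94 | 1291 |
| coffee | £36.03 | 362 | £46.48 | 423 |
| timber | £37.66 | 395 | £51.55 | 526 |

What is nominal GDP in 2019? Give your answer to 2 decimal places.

Nominal GDP 2019 = Σ (p_2019 × q_2019) = 81.20·357 + 66.94·1291 + 46.48·423 + 51.55·526 = 162184.28.

£162184.28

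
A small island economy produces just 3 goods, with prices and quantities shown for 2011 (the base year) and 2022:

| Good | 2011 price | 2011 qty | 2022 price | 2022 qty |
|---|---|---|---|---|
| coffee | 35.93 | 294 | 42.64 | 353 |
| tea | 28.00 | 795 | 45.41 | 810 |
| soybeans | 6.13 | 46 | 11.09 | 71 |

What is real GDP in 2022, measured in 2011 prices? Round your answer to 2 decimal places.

35798.52

Real GDP 2022 = Σ (p_2011 × q_2022) = 35.93·353 + 28.00·810 + 6.13·71 = 35798.52.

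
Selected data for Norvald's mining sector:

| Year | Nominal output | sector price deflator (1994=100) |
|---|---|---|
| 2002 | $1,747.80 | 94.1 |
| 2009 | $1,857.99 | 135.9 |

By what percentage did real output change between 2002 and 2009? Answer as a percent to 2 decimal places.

Deflate each year: 2002 → 1747.80/0.941 = 1857.39; 2009 → 1857.99/1.359 = 1367.17.
So real output changed by 1367.17/1857.39 − 1 = -0.2639, i.e. -26.39%.

-26.39%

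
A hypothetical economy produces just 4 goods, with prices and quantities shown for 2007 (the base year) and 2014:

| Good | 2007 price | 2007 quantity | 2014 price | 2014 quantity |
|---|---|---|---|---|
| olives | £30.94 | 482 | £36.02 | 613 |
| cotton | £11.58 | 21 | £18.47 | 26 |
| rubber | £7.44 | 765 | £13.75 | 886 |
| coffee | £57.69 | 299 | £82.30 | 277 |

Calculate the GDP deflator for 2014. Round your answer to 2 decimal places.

Nominal GDP 2014 = 36.02·613 + 18.47·26 + 13.75·886 + 82.30·277 = 57540.08.
Real GDP 2014 (at 2007 prices) = 30.94·613 + 11.58·26 + 7.44·886 + 57.69·277 = 41839.27.
Deflator = Nominal/Real × 100 = 57540.08/41839.27 × 100 = 137.526.

137.53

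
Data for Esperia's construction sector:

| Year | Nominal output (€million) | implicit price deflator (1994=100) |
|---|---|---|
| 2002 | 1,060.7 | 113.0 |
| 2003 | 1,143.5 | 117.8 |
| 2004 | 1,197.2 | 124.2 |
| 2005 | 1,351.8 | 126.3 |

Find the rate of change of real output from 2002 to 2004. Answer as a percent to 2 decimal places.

Real output 2002 = 1060.7/1.130 = 938.67.
Real output 2004 = 1197.2/1.242 = 963.93.
Change = 963.93/938.67 − 1 = 0.0269.

2.69%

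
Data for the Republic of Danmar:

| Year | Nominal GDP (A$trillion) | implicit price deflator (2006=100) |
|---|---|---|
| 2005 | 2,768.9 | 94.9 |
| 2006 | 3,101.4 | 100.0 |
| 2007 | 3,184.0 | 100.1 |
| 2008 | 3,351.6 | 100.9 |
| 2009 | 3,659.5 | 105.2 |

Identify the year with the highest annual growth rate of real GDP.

2006

2006: real = 3101.4/1.000 = 3101.40; growth vs 2005 (2917.70) = 6.30%.
2007: real = 3184.0/1.001 = 3180.82; growth vs 2006 (3101.40) = 2.56%.
2008: real = 3351.6/1.009 = 3321.70; growth vs 2007 (3180.82) = 4.43%.
2009: real = 3659.5/1.052 = 3478.61; growth vs 2008 (3321.70) = 4.72%.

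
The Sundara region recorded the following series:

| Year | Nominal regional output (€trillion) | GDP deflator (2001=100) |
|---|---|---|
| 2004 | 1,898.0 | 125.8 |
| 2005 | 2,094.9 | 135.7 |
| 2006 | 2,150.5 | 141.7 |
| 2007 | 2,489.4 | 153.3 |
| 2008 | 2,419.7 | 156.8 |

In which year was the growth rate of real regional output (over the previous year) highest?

2005: real = 2094.9/1.357 = 1543.77; growth vs 2004 (1508.74) = 2.32%.
2006: real = 2150.5/1.417 = 1517.64; growth vs 2005 (1543.77) = -1.69%.
2007: real = 2489.4/1.533 = 1623.87; growth vs 2006 (1517.64) = 7.00%.
2008: real = 2419.7/1.568 = 1543.18; growth vs 2007 (1623.87) = -4.97%.

2007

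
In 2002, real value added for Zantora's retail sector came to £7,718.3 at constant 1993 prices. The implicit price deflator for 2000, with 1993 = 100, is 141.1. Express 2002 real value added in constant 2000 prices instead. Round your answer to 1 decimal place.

£10,890.5

Real value added in 2000 prices = Real value added in 1993 prices × (P_2000/P_1993) = 7718.3 × 1.411 = 10890.52.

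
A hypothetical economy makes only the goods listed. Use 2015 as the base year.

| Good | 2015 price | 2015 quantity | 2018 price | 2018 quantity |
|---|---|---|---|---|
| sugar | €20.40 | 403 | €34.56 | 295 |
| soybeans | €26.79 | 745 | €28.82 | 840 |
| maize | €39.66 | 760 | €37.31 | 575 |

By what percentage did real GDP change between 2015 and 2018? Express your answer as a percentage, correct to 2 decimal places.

Real GDP 2015 = Nominal GDP 2015 = 20.40·403 + 26.79·745 + 39.66·760 = 58321.35.
Real GDP 2018 (at 2015 prices) = 20.40·295 + 26.79·840 + 39.66·575 = 51326.10.
Real growth = 51326.10/58321.35 − 1 = -0.1199.

-11.99%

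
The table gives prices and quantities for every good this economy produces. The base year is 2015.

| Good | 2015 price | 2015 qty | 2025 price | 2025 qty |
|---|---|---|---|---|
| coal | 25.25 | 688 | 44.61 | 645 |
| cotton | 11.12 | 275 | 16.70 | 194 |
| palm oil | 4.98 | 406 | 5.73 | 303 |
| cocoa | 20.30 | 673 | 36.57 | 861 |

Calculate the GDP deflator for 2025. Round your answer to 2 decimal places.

174.28

Nominal GDP 2025 = 44.61·645 + 16.70·194 + 5.73·303 + 36.57·861 = 65236.21.
Real GDP 2025 (at 2015 prices) = 25.25·645 + 11.12·194 + 4.98·303 + 20.30·861 = 37430.77.
Deflator = Nominal/Real × 100 = 65236.21/37430.77 × 100 = 174.285.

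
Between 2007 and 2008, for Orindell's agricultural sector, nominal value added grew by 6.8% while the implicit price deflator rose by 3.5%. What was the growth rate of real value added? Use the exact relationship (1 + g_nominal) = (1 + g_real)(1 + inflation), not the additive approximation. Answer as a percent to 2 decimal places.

3.19%

(1 + g_nom) = (1 + g_real)(1 + π), so g_real = 1.0680 / 1.0350 − 1 = 0.03188.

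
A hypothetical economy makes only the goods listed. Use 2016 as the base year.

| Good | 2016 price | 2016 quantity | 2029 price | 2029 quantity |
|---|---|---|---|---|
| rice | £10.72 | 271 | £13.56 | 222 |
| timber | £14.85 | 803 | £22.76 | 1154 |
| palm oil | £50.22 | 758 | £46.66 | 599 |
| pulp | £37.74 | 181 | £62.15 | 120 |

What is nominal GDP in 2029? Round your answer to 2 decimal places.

£64682.70

Nominal GDP 2029 = Σ (p_2029 × q_2029) = 13.56·222 + 22.76·1154 + 46.66·599 + 62.15·120 = 64682.70.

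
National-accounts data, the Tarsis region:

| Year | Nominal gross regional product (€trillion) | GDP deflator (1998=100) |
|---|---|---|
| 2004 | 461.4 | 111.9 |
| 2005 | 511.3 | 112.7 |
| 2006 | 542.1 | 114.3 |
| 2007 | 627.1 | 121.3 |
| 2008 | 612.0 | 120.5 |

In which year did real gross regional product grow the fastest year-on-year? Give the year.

2005

2005: real = 511.3/1.127 = 453.68; growth vs 2004 (412.33) = 10.03%.
2006: real = 542.1/1.143 = 474.28; growth vs 2005 (453.68) = 4.54%.
2007: real = 627.1/1.213 = 516.98; growth vs 2006 (474.28) = 9.00%.
2008: real = 612.0/1.205 = 507.88; growth vs 2007 (516.98) = -1.76%.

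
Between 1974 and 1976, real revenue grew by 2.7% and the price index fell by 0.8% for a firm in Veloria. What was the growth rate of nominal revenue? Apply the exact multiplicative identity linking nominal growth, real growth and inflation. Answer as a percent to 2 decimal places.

1.88%

(1 + g_nom) = (1 + g_real)(1 + π) = 1.0270 × 0.9920 = 1.01878.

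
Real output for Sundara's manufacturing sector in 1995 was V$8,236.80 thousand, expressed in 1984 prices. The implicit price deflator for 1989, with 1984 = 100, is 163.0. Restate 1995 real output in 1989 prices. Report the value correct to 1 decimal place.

V$13,426.0 thousand

Real output in 1989 prices = Real output in 1984 prices × (P_1989/P_1984) = 8236.80 × 1.630 = 13425.98.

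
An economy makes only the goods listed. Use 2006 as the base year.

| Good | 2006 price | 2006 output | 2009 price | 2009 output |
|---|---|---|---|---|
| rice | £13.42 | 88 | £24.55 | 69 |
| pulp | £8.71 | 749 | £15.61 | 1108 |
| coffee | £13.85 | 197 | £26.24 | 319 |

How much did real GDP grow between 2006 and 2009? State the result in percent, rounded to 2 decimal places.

Real GDP 2006 = Nominal GDP 2006 = 13.42·88 + 8.71·749 + 13.85·197 = 10433.20.
Real GDP 2009 (at 2006 prices) = 13.42·69 + 8.71·1108 + 13.85·319 = 14994.81.
Real growth = 14994.81/10433.20 − 1 = 0.4372.

43.72%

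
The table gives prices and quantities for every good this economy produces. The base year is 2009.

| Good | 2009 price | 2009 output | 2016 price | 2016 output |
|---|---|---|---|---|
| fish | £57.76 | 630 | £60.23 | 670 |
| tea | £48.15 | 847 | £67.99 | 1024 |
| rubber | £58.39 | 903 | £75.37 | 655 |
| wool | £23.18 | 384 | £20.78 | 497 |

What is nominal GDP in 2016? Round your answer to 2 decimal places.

Nominal GDP 2016 = Σ (p_2016 × q_2016) = 60.23·670 + 67.99·1024 + 75.37·655 + 20.78·497 = 169670.87.

£169670.87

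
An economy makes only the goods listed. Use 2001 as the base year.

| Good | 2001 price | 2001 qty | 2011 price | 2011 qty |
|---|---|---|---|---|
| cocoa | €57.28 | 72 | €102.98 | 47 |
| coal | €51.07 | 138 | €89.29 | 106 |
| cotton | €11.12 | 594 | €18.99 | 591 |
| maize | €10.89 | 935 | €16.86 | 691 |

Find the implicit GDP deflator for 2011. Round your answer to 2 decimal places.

Nominal GDP 2011 = 102.98·47 + 89.29·106 + 18.99·591 + 16.86·691 = 37178.15.
Real GDP 2011 (at 2001 prices) = 57.28·47 + 51.07·106 + 11.12·591 + 10.89·691 = 22202.49.
Deflator = Nominal/Real × 100 = 37178.15/22202.49 × 100 = 167.450.

167.45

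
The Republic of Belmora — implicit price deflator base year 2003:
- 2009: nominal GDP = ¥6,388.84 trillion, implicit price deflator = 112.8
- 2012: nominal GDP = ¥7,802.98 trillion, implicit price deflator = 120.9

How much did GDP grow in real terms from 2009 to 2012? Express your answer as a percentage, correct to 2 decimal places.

Real GDP 2009 = 6388.84 / 1.128 = 5663.87.
Real GDP 2012 = 7802.98 / 1.209 = 6454.08.
Real growth = 6454.08 / 5663.87 − 1 = 0.1395.

13.95%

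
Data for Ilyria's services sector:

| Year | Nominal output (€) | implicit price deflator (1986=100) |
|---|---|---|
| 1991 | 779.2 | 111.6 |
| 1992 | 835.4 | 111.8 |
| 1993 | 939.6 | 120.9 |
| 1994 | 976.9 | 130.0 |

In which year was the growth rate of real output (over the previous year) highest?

1992: real = 835.4/1.118 = 747.23; growth vs 1991 (698.21) = 7.02%.
1993: real = 939.6/1.209 = 777.17; growth vs 1992 (747.23) = 4.01%.
1994: real = 976.9/1.300 = 751.46; growth vs 1993 (777.17) = -3.31%.

1992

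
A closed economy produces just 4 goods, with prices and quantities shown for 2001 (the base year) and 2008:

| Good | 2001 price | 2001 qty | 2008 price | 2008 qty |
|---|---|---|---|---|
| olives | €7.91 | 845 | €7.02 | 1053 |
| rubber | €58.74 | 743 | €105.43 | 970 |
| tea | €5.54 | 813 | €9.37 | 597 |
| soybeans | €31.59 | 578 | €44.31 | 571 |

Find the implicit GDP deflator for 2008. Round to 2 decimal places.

162.20

Nominal GDP 2008 = 7.02·1053 + 105.43·970 + 9.37·597 + 44.31·571 = 140554.06.
Real GDP 2008 (at 2001 prices) = 7.91·1053 + 58.74·970 + 5.54·597 + 31.59·571 = 86652.30.
Deflator = Nominal/Real × 100 = 140554.06/86652.30 × 100 = 162.205.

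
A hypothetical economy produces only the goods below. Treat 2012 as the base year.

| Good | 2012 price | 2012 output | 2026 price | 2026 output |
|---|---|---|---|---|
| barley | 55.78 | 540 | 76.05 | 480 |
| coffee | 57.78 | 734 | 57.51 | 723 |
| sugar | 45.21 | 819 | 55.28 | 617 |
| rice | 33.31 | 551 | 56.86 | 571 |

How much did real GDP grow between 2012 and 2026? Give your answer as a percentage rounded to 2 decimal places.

-9.73%

Real GDP 2012 = Nominal GDP 2012 = 55.78·540 + 57.78·734 + 45.21·819 + 33.31·551 = 127912.52.
Real GDP 2026 (at 2012 prices) = 55.78·480 + 57.78·723 + 45.21·617 + 33.31·571 = 115463.92.
Real growth = 115463.92/127912.52 − 1 = -0.0973.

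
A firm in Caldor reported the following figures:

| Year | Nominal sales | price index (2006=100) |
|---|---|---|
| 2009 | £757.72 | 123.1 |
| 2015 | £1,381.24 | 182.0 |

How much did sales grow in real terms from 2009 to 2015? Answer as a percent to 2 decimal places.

23.30%

Real sales 2009 = 757.72 / 1.231 = 615.53.
Real sales 2015 = 1381.24 / 1.820 = 758.92.
Real growth = 758.92 / 615.53 − 1 = 0.2330.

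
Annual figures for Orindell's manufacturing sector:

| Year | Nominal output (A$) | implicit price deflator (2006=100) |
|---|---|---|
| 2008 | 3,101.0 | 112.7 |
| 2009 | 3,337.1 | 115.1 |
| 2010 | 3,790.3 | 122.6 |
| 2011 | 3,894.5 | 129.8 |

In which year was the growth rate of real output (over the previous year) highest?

2010

2009: real = 3337.1/1.151 = 2899.30; growth vs 2008 (2751.55) = 5.37%.
2010: real = 3790.3/1.226 = 3091.60; growth vs 2009 (2899.30) = 6.63%.
2011: real = 3894.5/1.298 = 3000.39; growth vs 2010 (3091.60) = -2.95%.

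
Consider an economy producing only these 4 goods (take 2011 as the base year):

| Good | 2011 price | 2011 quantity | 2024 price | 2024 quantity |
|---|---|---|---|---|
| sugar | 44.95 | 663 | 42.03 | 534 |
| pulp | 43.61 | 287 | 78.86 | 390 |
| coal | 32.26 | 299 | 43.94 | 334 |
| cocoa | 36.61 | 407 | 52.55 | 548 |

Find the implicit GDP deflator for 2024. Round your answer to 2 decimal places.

Nominal GDP 2024 = 42.03·534 + 78.86·390 + 43.94·334 + 52.55·548 = 96672.78.
Real GDP 2024 (at 2011 prices) = 44.95·534 + 43.61·390 + 32.26·334 + 36.61·548 = 71848.32.
Deflator = Nominal/Real × 100 = 96672.78/71848.32 × 100 = 134.551.

134.55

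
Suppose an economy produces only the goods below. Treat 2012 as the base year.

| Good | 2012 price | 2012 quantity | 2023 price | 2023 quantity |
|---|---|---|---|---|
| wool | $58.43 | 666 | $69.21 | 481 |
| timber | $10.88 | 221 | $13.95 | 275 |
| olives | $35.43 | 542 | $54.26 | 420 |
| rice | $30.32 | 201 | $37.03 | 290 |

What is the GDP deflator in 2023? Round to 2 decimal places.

Nominal GDP 2023 = 69.21·481 + 13.95·275 + 54.26·420 + 37.03·290 = 70654.16.
Real GDP 2023 (at 2012 prices) = 58.43·481 + 10.88·275 + 35.43·420 + 30.32·290 = 54770.23.
Deflator = Nominal/Real × 100 = 70654.16/54770.23 × 100 = 129.001.

129.00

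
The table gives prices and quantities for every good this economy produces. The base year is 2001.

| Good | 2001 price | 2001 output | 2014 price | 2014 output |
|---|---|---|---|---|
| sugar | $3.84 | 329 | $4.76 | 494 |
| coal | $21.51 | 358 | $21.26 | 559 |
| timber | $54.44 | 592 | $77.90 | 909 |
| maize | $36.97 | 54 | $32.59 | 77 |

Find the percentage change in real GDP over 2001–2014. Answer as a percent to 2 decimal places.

53.40%

Real GDP 2001 = Nominal GDP 2001 = 3.84·329 + 21.51·358 + 54.44·592 + 36.97·54 = 43188.80.
Real GDP 2014 (at 2001 prices) = 3.84·494 + 21.51·559 + 54.44·909 + 36.97·77 = 66253.70.
Real growth = 66253.70/43188.80 − 1 = 0.5340.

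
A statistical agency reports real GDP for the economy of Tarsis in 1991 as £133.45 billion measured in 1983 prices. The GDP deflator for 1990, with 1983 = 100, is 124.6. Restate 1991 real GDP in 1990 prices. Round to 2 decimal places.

Real GDP in 1990 prices = Real GDP in 1983 prices × (P_1990/P_1983) = 133.45 × 1.246 = 166.28.

£166.28 billion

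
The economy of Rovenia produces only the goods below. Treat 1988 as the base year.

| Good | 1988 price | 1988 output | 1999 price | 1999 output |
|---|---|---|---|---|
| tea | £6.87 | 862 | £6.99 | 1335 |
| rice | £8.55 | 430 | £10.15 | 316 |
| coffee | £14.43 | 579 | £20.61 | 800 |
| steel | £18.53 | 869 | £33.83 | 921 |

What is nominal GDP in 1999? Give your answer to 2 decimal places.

Nominal GDP 1999 = Σ (p_1999 × q_1999) = 6.99·1335 + 10.15·316 + 20.61·800 + 33.83·921 = 60184.48.

£60184.48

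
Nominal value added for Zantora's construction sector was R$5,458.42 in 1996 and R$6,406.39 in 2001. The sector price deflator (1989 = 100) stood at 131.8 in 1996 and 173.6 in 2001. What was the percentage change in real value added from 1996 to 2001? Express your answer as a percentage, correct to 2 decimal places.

-10.89%

Real value added 1996 = 5458.42 / 1.318 = 4141.44.
Real value added 2001 = 6406.39 / 1.736 = 3690.32.
Real growth = 3690.32 / 4141.44 − 1 = -0.1089.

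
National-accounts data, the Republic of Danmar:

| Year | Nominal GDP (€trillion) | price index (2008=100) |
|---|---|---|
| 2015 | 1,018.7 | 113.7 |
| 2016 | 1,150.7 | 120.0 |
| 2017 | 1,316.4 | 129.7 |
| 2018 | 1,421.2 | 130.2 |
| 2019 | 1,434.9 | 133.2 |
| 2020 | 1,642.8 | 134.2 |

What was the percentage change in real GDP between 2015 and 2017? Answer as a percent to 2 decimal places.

Real GDP 2015 = 1018.7/1.137 = 895.95.
Real GDP 2017 = 1316.4/1.297 = 1014.96.
Change = 1014.96/895.95 − 1 = 0.1328.

13.28%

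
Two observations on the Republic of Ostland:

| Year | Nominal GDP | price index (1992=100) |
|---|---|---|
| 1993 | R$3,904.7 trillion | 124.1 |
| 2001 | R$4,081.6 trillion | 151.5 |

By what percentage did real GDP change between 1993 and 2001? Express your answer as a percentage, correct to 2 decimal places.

Deflate each year: 1993 → 3904.7/1.241 = 3146.41; 2001 → 4081.6/1.515 = 2694.13.
So real GDP changed by 2694.13/3146.41 − 1 = -0.1437, i.e. -14.37%.

-14.37%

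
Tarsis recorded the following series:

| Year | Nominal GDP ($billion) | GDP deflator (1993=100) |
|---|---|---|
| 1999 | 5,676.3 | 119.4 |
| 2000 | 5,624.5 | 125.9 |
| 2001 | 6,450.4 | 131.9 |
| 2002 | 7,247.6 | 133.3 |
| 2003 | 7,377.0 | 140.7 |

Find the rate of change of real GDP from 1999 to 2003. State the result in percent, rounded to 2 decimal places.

Real GDP 1999 = 5676.3/1.194 = 4754.02.
Real GDP 2003 = 7377.0/1.407 = 5243.07.
Change = 5243.07/4754.02 − 1 = 0.1029.

10.29%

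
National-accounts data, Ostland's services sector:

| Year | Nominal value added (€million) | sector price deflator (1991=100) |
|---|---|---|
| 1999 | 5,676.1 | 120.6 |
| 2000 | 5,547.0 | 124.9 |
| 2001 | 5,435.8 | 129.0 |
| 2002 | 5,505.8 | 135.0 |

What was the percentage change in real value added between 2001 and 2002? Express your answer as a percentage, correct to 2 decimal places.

-3.21%

Real value added 2001 = 5435.8/1.290 = 4213.80.
Real value added 2002 = 5505.8/1.350 = 4078.37.
Change = 4078.37/4213.80 − 1 = -0.0321.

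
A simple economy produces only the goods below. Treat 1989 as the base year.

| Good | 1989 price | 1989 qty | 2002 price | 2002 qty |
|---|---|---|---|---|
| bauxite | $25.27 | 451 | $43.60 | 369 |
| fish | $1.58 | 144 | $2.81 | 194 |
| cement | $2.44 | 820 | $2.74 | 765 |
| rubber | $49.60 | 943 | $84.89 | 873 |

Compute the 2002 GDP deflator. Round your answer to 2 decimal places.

Nominal GDP 2002 = 43.60·369 + 2.81·194 + 2.74·765 + 84.89·873 = 92838.61.
Real GDP 2002 (at 1989 prices) = 25.27·369 + 1.58·194 + 2.44·765 + 49.60·873 = 54798.55.
Deflator = Nominal/Real × 100 = 92838.61/54798.55 × 100 = 169.418.

169.42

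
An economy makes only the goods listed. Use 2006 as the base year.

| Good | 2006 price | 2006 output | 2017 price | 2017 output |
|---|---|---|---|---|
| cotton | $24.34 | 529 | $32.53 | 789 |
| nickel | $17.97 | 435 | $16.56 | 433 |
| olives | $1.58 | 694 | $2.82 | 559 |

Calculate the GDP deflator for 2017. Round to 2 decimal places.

Nominal GDP 2017 = 32.53·789 + 16.56·433 + 2.82·559 = 34413.03.
Real GDP 2017 (at 2006 prices) = 24.34·789 + 17.97·433 + 1.58·559 = 27868.49.
Deflator = Nominal/Real × 100 = 34413.03/27868.49 × 100 = 123.484.

123.48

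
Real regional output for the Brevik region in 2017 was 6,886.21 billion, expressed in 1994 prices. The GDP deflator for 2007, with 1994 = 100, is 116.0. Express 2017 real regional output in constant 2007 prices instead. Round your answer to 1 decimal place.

Real regional output in 2007 prices = Real regional output in 1994 prices × (P_2007/P_1994) = 6886.21 × 1.160 = 7988.00.

7,988.0 billion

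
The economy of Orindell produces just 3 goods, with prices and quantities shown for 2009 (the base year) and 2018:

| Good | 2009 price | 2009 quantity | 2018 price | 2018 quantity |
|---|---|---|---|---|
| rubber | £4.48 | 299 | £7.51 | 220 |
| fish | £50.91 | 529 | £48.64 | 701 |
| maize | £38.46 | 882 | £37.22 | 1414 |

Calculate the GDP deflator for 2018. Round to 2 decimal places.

Nominal GDP 2018 = 7.51·220 + 48.64·701 + 37.22·1414 = 88377.92.
Real GDP 2018 (at 2009 prices) = 4.48·220 + 50.91·701 + 38.46·1414 = 91055.95.
Deflator = Nominal/Real × 100 = 88377.92/91055.95 × 100 = 97.059.

97.06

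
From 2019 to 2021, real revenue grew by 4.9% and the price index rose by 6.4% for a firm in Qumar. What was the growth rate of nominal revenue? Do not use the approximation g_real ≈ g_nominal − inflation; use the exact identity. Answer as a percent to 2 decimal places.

11.61%

(1 + g_nom) = (1 + g_real)(1 + π) = 1.0490 × 1.0640 = 1.11614.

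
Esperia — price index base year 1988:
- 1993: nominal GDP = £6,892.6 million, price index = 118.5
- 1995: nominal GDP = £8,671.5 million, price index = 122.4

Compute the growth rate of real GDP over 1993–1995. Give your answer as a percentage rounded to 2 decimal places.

Deflate each year: 1993 → 6892.6/1.185 = 5816.54; 1995 → 8671.5/1.224 = 7084.56.
So real GDP changed by 7084.56/5816.54 − 1 = 0.2180, i.e. 21.80%.

21.80%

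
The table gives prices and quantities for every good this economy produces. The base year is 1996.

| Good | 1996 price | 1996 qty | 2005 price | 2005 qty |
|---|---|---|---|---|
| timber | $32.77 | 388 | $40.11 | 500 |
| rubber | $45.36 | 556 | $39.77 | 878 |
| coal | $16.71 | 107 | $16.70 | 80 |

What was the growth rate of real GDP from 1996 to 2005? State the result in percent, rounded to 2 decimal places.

Real GDP 1996 = Nominal GDP 1996 = 32.77·388 + 45.36·556 + 16.71·107 = 39722.89.
Real GDP 2005 (at 1996 prices) = 32.77·500 + 45.36·878 + 16.71·80 = 57547.88.
Real growth = 57547.88/39722.89 − 1 = 0.4487.

44.87%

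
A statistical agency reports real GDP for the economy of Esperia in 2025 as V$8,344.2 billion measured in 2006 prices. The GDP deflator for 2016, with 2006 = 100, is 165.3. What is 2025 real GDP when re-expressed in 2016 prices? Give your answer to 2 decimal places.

V$13,792.96 billion

Real GDP in 2016 prices = Real GDP in 2006 prices × (P_2016/P_2006) = 8344.2 × 1.653 = 13792.96.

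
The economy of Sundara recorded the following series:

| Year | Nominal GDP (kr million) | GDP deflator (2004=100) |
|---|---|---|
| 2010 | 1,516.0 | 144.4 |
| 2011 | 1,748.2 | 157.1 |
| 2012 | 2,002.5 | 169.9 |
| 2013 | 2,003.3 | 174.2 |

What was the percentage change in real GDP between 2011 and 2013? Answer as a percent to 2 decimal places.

3.34%

Real GDP 2011 = 1748.2/1.571 = 1112.79.
Real GDP 2013 = 2003.3/1.742 = 1150.00.
Change = 1150.00/1112.79 − 1 = 0.0334.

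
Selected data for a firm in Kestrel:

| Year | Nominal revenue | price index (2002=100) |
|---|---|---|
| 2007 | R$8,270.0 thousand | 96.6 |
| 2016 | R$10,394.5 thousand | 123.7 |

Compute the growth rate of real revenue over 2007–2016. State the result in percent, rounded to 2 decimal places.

Deflate each year: 2007 → 8270.0/0.966 = 8561.08; 2016 → 10394.5/1.237 = 8402.99.
So real revenue changed by 8402.99/8561.08 − 1 = -0.0185, i.e. -1.85%.

-1.85%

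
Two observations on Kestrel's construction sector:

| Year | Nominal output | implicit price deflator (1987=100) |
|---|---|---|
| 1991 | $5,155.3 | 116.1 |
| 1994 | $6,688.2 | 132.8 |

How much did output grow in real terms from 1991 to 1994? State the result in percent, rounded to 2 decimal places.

13.42%

Real output 1991 = 5155.3 / 1.161 = 4440.40.
Real output 1994 = 6688.2 / 1.328 = 5036.30.
Real growth = 5036.30 / 4440.40 − 1 = 0.1342.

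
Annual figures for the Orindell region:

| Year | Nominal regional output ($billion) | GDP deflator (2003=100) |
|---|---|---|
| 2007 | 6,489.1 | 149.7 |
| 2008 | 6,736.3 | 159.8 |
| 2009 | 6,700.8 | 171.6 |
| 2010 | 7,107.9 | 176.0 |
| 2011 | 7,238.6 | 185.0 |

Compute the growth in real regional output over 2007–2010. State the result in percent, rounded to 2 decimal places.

Real regional output 2007 = 6489.1/1.497 = 4334.74.
Real regional output 2010 = 7107.9/1.760 = 4038.58.
Change = 4038.58/4334.74 − 1 = -0.0683.

-6.83%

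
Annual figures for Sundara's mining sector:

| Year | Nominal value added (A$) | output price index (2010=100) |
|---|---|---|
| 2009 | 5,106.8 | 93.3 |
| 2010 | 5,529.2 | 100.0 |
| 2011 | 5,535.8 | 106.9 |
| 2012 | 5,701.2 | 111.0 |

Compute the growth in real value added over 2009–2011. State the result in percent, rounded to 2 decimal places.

Real value added 2009 = 5106.8/0.933 = 5473.53.
Real value added 2011 = 5535.8/1.069 = 5178.48.
Change = 5178.48/5473.53 − 1 = -0.0539.

-5.39%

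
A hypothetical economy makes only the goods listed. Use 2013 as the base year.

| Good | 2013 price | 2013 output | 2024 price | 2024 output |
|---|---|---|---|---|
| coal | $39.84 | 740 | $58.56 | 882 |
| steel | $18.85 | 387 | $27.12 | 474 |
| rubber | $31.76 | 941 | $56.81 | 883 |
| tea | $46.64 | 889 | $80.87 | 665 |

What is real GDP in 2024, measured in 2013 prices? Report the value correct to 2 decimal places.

$103133.46

Real GDP 2024 = Σ (p_2013 × q_2024) = 39.84·882 + 18.85·474 + 31.76·883 + 46.64·665 = 103133.46.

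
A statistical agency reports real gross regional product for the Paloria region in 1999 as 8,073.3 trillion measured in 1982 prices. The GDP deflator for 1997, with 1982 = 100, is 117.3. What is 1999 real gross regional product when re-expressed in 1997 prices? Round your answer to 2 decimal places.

9,469.98 trillion

Real gross regional product in 1997 prices = Real gross regional product in 1982 prices × (P_1997/P_1982) = 8073.3 × 1.173 = 9469.98.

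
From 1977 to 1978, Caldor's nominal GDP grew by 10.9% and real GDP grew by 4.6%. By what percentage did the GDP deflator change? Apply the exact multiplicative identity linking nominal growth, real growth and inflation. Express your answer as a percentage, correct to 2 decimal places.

6.02%

(1 + g_nom) = (1 + g_real)(1 + π), so π = 1.1090 / 1.0460 − 1 = 0.06023.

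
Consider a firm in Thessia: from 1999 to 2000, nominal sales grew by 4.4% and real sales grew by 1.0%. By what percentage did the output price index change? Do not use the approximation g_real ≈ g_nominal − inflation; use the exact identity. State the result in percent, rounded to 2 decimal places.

(1 + g_nom) = (1 + g_real)(1 + π), so π = 1.0440 / 1.0100 − 1 = 0.03366.

3.37%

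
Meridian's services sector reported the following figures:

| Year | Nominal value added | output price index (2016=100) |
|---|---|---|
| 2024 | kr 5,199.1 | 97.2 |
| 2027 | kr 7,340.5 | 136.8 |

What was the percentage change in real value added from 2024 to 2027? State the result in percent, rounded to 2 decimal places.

0.32%

Deflate each year: 2024 → 5199.1/0.972 = 5348.87; 2027 → 7340.5/1.368 = 5365.86.
So real value added changed by 5365.86/5348.87 − 1 = 0.0032, i.e. 0.32%.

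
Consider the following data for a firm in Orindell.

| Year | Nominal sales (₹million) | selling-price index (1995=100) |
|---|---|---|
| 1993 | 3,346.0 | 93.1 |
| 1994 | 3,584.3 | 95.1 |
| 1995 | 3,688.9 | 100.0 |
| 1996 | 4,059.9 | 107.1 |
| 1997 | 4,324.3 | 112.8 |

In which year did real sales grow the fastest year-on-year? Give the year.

1994

1994: real = 3584.3/0.951 = 3768.98; growth vs 1993 (3593.98) = 4.87%.
1995: real = 3688.9/1.000 = 3688.90; growth vs 1994 (3768.98) = -2.12%.
1996: real = 4059.9/1.071 = 3790.76; growth vs 1995 (3688.90) = 2.76%.
1997: real = 4324.3/1.128 = 3833.60; growth vs 1996 (3790.76) = 1.13%.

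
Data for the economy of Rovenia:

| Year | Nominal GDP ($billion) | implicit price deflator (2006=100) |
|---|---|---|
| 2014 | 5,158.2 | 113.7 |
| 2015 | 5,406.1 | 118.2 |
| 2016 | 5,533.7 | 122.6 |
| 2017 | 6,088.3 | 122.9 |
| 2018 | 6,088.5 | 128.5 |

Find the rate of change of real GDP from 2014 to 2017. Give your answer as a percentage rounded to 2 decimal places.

9.20%

Real GDP 2014 = 5158.2/1.137 = 4536.68.
Real GDP 2017 = 6088.3/1.229 = 4953.86.
Change = 4953.86/4536.68 − 1 = 0.0920.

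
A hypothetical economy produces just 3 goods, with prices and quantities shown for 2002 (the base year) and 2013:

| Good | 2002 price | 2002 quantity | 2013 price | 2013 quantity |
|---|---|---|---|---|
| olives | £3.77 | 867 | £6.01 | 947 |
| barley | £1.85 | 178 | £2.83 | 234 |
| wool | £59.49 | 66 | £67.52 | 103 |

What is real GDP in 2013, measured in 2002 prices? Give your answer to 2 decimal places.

Real GDP 2013 = Σ (p_2002 × q_2013) = 3.77·947 + 1.85·234 + 59.49·103 = 10130.56.

£10130.56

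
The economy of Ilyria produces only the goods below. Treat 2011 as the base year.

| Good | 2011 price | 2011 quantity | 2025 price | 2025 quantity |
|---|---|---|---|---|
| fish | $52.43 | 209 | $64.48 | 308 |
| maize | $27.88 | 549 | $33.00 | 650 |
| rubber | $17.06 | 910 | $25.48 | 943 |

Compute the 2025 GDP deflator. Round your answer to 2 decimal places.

129.75

Nominal GDP 2025 = 64.48·308 + 33.00·650 + 25.48·943 = 65337.48.
Real GDP 2025 (at 2011 prices) = 52.43·308 + 27.88·650 + 17.06·943 = 50358.02.
Deflator = Nominal/Real × 100 = 65337.48/50358.02 × 100 = 129.746.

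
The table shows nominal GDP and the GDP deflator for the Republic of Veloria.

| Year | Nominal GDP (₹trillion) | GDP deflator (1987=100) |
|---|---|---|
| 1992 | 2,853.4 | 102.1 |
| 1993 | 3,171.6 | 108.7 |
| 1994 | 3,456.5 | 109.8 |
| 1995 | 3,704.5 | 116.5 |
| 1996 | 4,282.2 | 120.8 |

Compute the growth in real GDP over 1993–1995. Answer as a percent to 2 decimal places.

Real GDP 1993 = 3171.6/1.087 = 2917.76.
Real GDP 1995 = 3704.5/1.165 = 3179.83.
Change = 3179.83/2917.76 − 1 = 0.0898.

8.98%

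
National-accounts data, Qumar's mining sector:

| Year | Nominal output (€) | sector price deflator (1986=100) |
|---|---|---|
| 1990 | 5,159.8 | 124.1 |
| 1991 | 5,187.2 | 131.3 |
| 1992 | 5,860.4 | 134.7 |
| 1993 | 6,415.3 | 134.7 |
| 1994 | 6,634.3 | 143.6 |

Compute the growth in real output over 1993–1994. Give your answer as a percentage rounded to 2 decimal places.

-3.00%

Real output 1993 = 6415.3/1.347 = 4762.66.
Real output 1994 = 6634.3/1.436 = 4619.99.
Change = 4619.99/4762.66 − 1 = -0.0300.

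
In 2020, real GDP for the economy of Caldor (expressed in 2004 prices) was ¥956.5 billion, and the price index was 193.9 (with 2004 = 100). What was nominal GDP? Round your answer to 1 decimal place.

Nominal GDP = Real × (price index/100) = 956.5 × 1.939 = 1854.65.

¥1,854.7 billion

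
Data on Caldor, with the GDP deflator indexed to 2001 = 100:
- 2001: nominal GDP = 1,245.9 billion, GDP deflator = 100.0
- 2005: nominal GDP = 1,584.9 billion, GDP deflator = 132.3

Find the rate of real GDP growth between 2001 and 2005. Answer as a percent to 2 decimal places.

-3.85%

Deflate each year: 2001 → 1245.9/1.000 = 1245.90; 2005 → 1584.9/1.323 = 1197.96.
So real GDP changed by 1197.96/1245.90 − 1 = -0.0385, i.e. -3.85%.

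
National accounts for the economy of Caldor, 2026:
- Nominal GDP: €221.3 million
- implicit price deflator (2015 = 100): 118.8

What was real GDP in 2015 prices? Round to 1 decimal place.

€186.3 million

Real GDP = Nominal / (implicit price deflator/100) = 221.3 / 1.188 = 186.28.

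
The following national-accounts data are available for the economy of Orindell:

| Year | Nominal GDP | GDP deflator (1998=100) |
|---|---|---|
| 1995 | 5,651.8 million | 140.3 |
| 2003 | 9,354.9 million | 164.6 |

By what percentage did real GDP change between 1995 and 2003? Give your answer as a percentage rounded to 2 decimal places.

Deflate each year: 1995 → 5651.8/1.403 = 4028.37; 2003 → 9354.9/1.646 = 5683.41.
So real GDP changed by 5683.41/4028.37 − 1 = 0.4108, i.e. 41.08%.

41.08%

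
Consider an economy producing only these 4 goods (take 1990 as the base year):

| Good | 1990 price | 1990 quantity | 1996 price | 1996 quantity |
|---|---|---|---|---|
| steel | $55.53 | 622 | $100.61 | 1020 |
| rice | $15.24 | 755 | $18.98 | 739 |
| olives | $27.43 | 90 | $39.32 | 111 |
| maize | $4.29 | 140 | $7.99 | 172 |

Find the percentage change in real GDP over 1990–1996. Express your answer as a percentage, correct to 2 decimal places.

Real GDP 1990 = Nominal GDP 1990 = 55.53·622 + 15.24·755 + 27.43·90 + 4.29·140 = 49115.16.
Real GDP 1996 (at 1990 prices) = 55.53·1020 + 15.24·739 + 27.43·111 + 4.29·172 = 71685.57.
Real growth = 71685.57/49115.16 − 1 = 0.4595.

45.95%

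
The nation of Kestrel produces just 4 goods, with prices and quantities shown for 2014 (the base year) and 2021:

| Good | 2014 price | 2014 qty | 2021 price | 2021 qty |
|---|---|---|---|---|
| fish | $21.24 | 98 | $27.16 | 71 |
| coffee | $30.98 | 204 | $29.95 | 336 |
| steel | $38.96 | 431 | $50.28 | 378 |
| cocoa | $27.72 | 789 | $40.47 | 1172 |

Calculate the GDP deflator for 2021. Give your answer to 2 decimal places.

132.63

Nominal GDP 2021 = 27.16·71 + 29.95·336 + 50.28·378 + 40.47·1172 = 78428.24.
Real GDP 2021 (at 2014 prices) = 21.24·71 + 30.98·336 + 38.96·378 + 27.72·1172 = 59132.04.
Deflator = Nominal/Real × 100 = 78428.24/59132.04 × 100 = 132.632.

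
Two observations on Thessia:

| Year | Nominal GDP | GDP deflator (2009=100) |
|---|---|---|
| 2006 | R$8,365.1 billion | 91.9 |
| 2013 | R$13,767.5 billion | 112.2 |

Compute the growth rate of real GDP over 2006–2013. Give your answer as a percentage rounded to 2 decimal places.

34.81%

Deflate each year: 2006 → 8365.1/0.919 = 9102.39; 2013 → 13767.5/1.122 = 12270.50.
So real GDP changed by 12270.50/9102.39 − 1 = 0.3481, i.e. 34.81%.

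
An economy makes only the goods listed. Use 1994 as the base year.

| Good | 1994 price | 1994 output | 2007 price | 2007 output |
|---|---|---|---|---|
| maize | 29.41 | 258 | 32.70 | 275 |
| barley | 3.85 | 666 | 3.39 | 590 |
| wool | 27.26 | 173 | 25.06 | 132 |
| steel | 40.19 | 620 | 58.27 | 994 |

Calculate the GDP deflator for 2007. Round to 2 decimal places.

133.97

Nominal GDP 2007 = 32.70·275 + 3.39·590 + 25.06·132 + 58.27·994 = 72220.90.
Real GDP 2007 (at 1994 prices) = 29.41·275 + 3.85·590 + 27.26·132 + 40.19·994 = 53906.43.
Deflator = Nominal/Real × 100 = 72220.90/53906.43 × 100 = 133.975.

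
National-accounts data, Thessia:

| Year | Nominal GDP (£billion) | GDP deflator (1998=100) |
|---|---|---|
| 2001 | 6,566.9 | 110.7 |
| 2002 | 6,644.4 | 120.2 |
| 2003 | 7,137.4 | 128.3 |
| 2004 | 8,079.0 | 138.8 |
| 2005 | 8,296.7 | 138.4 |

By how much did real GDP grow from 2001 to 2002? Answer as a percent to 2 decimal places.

-6.82%

Real GDP 2001 = 6566.9/1.107 = 5932.16.
Real GDP 2002 = 6644.4/1.202 = 5527.79.
Change = 5527.79/5932.16 − 1 = -0.0682.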